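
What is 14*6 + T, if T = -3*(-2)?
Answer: 90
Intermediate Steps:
T = 6
14*6 + T = 14*6 + 6 = 84 + 6 = 90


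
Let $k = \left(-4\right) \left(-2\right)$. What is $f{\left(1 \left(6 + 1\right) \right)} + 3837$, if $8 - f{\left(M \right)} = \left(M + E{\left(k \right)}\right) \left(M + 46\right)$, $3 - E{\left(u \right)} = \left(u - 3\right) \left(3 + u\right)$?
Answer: $6230$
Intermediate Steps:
$k = 8$
$E{\left(u \right)} = 3 - \left(-3 + u\right) \left(3 + u\right)$ ($E{\left(u \right)} = 3 - \left(u - 3\right) \left(3 + u\right) = 3 - \left(-3 + u\right) \left(3 + u\right)$)
$f{\left(M \right)} = 8 - \left(-52 + M\right) \left(46 + M\right)$ ($f{\left(M \right)} = 8 - \left(M + \left(12 - 8^{2}\right)\right) \left(M + 46\right) = 8 - \left(M + \left(12 - 64\right)\right) \left(46 + M\right) = 8 - \left(M - 52\right) \left(46 + M\right) = 8 - \left(-52 + M\right) \left(46 + M\right)$)
$f{\left(1 \left(6 + 1\right) \right)} + 3837 = \left(2400 - \left(1 \left(6 + 1\right)\right)^{2} + 6 \cdot 1 \left(6 + 1\right)\right) + 3837 = \left(2400 - \left(1 \cdot 7\right)^{2} + 6 \cdot 1 \cdot 7\right) + 3837 = \left(2400 - 7^{2} + 6 \cdot 7\right) + 3837 = \left(2400 - 49 + 42\right) + 3837 = 2393 + 3837 = 6230$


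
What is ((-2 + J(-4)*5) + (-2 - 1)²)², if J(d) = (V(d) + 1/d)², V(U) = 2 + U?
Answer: 267289/256 ≈ 1044.1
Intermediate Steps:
J(d) = (2 + d + 1/d)² (J(d) = ((2 + d) + 1/d)² = (2 + d + 1/d)²)
((-2 + J(-4)*5) + (-2 - 1)²)² = ((-2 + ((1 - 4*(2 - 4))²/(-4)²)*5) + (-2 - 1)²)² = ((-2 + ((1 - 4*(-2))²/16)*5) + (-3)²)² = ((-2 + ((1 + 8)²/16)*5) + 9)² = ((-2 + ((1/16)*9²)*5) + 9)² = ((-2 + ((1/16)*81)*5) + 9)² = ((-2 + (81/16)*5) + 9)² = ((-2 + 405/16) + 9)² = (373/16 + 9)² = (517/16)² = 267289/256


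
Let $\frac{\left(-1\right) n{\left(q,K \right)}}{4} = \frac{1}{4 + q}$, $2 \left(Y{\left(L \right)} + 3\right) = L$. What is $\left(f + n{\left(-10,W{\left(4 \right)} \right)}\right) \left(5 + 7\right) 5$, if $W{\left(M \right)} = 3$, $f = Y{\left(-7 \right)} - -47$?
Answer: $2470$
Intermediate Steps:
$Y{\left(L \right)} = -3 + \frac{L}{2}$
$f = \frac{81}{2}$ ($f = \left(-3 + \frac{1}{2} \left(-7\right)\right) - -47 = \left(-3 - \frac{7}{2}\right) + 47 = - \frac{13}{2} + 47 = \frac{81}{2} \approx 40.5$)
$n{\left(q,K \right)} = - \frac{4}{4 + q}$
$\left(f + n{\left(-10,W{\left(4 \right)} \right)}\right) \left(5 + 7\right) 5 = \left(\frac{81}{2} - \frac{4}{4 - 10}\right) \left(5 + 7\right) 5 = \left(\frac{81}{2} - \frac{4}{-6}\right) 12 \cdot 5 = \left(\frac{81}{2} - - \frac{2}{3}\right) 60 = \left(\frac{81}{2} + \frac{2}{3}\right) 60 = \frac{247}{6} \cdot 60 = 2470$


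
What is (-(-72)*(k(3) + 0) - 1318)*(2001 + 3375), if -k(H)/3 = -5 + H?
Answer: -4763136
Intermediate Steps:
k(H) = 15 - 3*H (k(H) = -3*(-5 + H) = 15 - 3*H)
(-(-72)*(k(3) + 0) - 1318)*(2001 + 3375) = (-(-72)*((15 - 3*3) + 0) - 1318)*(2001 + 3375) = (-(-72)*((15 - 9) + 0) - 1318)*5376 = (-(-72)*(6 + 0) - 1318)*5376 = (-(-72)*6 - 1318)*5376 = (-18*(-24) - 1318)*5376 = (432 - 1318)*5376 = -886*5376 = -4763136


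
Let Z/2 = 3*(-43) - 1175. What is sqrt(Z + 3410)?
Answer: sqrt(802) ≈ 28.320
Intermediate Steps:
Z = -2608 (Z = 2*(3*(-43) - 1175) = 2*(-129 - 1175) = 2*(-1304) = -2608)
sqrt(Z + 3410) = sqrt(-2608 + 3410) = sqrt(802)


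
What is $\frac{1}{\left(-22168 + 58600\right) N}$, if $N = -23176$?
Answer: $- \frac{1}{844348032} \approx -1.1843 \cdot 10^{-9}$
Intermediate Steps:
$\frac{1}{\left(-22168 + 58600\right) N} = \frac{1}{\left(-22168 + 58600\right) \left(-23176\right)} = \frac{1}{36432} \left(- \frac{1}{23176}\right) = - \frac{1}{844348032}$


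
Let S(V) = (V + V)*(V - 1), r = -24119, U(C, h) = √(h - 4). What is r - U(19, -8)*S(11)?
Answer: -24119 - 440*I*√3 ≈ -24119.0 - 762.1*I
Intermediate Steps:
U(C, h) = √(-4 + h)
S(V) = 2*V*(-1 + V) (S(V) = (2*V)*(-1 + V) = 2*V*(-1 + V))
r - U(19, -8)*S(11) = -24119 - √(-4 - 8)*2*11*(-1 + 11) = -24119 - √(-12)*2*11*10 = -24119 - 2*I*√3*220 = -24119 - 440*I*√3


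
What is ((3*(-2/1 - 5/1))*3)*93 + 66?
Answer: -5793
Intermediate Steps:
((3*(-2/1 - 5/1))*3)*93 + 66 = ((3*(-2*1 - 5*1))*3)*93 + 66 = ((3*(-2 - 5))*3)*93 + 66 = ((3*(-7))*3)*93 + 66 = -21*3*93 + 66 = -63*93 + 66 = -5859 + 66 = -5793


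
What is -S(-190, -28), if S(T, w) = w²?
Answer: -784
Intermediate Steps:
-S(-190, -28) = -1*(-28)² = -1*784 = -784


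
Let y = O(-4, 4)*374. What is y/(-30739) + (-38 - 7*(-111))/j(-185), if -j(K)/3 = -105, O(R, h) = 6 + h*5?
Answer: 19653061/9682785 ≈ 2.0297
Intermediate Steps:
O(R, h) = 6 + 5*h
j(K) = 315 (j(K) = -3*(-105) = 315)
y = 9724 (y = (6 + 5*4)*374 = (6 + 20)*374 = 26*374 = 9724)
y/(-30739) + (-38 - 7*(-111))/j(-185) = 9724/(-30739) + (-38 - 7*(-111))/315 = 9724*(-1/30739) + (-38 + 777)*(1/315) = -9724/30739 + 739*(1/315) = -9724/30739 + 739/315 = 19653061/9682785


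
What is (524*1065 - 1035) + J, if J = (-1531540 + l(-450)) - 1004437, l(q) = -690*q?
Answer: -1668452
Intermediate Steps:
J = -2225477 (J = (-1531540 - 690*(-450)) - 1004437 = (-1531540 + 310500) - 1004437 = -1221040 - 1004437 = -2225477)
(524*1065 - 1035) + J = (524*1065 - 1035) - 2225477 = (558060 - 1035) - 2225477 = 557025 - 2225477 = -1668452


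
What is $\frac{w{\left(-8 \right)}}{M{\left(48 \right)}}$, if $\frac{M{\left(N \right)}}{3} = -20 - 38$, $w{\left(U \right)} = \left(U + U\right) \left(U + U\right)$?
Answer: $- \frac{128}{87} \approx -1.4713$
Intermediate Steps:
$w{\left(U \right)} = 4 U^{2}$ ($w{\left(U \right)} = 2 U 2 U = 4 U^{2}$)
$M{\left(N \right)} = -174$ ($M{\left(N \right)} = 3 \left(-20 - 38\right) = 3 \left(-58\right) = -174$)
$\frac{w{\left(-8 \right)}}{M{\left(48 \right)}} = \frac{4 \left(-8\right)^{2}}{-174} = 4 \cdot 64 \left(- \frac{1}{174}\right) = 256 \left(- \frac{1}{174}\right) = - \frac{128}{87}$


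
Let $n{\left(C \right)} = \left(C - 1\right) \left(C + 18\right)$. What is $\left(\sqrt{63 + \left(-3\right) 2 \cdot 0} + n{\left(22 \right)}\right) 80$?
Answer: $67200 + 240 \sqrt{7} \approx 67835.0$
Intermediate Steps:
$n{\left(C \right)} = \left(-1 + C\right) \left(18 + C\right)$
$\left(\sqrt{63 + \left(-3\right) 2 \cdot 0} + n{\left(22 \right)}\right) 80 = \left(\sqrt{63 + \left(-3\right) 2 \cdot 0} + \left(-18 + 22^{2} + 17 \cdot 22\right)\right) 80 = \left(\sqrt{63 - 0} + \left(-18 + 484 + 374\right)\right) 80 = \left(\sqrt{63 + 0} + 840\right) 80 = \left(\sqrt{63} + 840\right) 80 = \left(3 \sqrt{7} + 840\right) 80 = \left(840 + 3 \sqrt{7}\right) 80 = 67200 + 240 \sqrt{7}$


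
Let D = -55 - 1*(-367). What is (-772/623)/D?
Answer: -193/48594 ≈ -0.0039717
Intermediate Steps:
D = 312 (D = -55 + 367 = 312)
(-772/623)/D = -772/623/312 = -772*1/623*(1/312) = -772/623*1/312 = -193/48594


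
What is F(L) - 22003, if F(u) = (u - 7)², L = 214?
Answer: 20846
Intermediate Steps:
F(u) = (-7 + u)²
F(L) - 22003 = (-7 + 214)² - 22003 = 207² - 22003 = 42849 - 22003 = 20846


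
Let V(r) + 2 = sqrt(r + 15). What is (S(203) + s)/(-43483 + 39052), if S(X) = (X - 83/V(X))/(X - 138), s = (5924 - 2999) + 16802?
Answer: -137222923/30817605 + 83*sqrt(218)/61635210 ≈ -4.4527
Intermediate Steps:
s = 19727 (s = 2925 + 16802 = 19727)
V(r) = -2 + sqrt(15 + r) (V(r) = -2 + sqrt(r + 15) = -2 + sqrt(15 + r))
S(X) = (X - 83/(-2 + sqrt(15 + X)))/(-138 + X) (S(X) = (X - 83/(-2 + sqrt(15 + X)))/(X - 138) = (X - 83/(-2 + sqrt(15 + X)))/(-138 + X))
(S(203) + s)/(-43483 + 39052) = ((-83 + 203*(-2 + sqrt(15 + 203)))/((-138 + 203)*(-2 + sqrt(15 + 203))) + 19727)/(-43483 + 39052) = ((-83 + 203*(-2 + sqrt(218)))/(65*(-2 + sqrt(218))) + 19727)/(-4431) = ((-83 + (-406 + 203*sqrt(218)))/(65*(-2 + sqrt(218))) + 19727)*(-1/4431) = ((-489 + 203*sqrt(218))/(65*(-2 + sqrt(218))) + 19727)*(-1/4431) = (19727 + (-489 + 203*sqrt(218))/(65*(-2 + sqrt(218))))*(-1/4431) = -19727/4431 - (-489 + 203*sqrt(218))/(288015*(-2 + sqrt(218)))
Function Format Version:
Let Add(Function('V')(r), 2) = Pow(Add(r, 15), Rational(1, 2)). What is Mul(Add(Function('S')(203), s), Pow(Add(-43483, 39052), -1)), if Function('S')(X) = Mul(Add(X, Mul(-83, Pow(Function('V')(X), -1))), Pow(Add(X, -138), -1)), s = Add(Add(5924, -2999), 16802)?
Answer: Add(Rational(-137222923, 30817605), Mul(Rational(83, 61635210), Pow(218, Rational(1, 2)))) ≈ -4.4527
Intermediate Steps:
s = 19727 (s = Add(2925, 16802) = 19727)
Function('V')(r) = Add(-2, Pow(Add(15, r), Rational(1, 2))) (Function('V')(r) = Add(-2, Pow(Add(r, 15), Rational(1, 2))) = Add(-2, Pow(Add(15, r), Rational(1, 2))))
Function('S')(X) = Mul(Pow(Add(-138, X), -1), Add(X, Mul(-83, Pow(Add(-2, Pow(Add(15, X), Rational(1, 2))), -1)))) (Function('S')(X) = Mul(Add(X, Mul(-83, Pow(Add(-2, Pow(Add(15, X), Rational(1, 2))), -1))), Pow(Add(X, -138), -1)) = Mul(Add(X, Mul(-83, Pow(Add(-2, Pow(Add(15, X), Rational(1, 2))), -1))), Pow(Add(-138, X), -1)) = Mul(Pow(Add(-138, X), -1), Add(X, Mul(-83, Pow(Add(-2, Pow(Add(15, X), Rational(1, 2))), -1)))))
Mul(Add(Function('S')(203), s), Pow(Add(-43483, 39052), -1)) = Mul(Add(Mul(Pow(Add(-138, 203), -1), Pow(Add(-2, Pow(Add(15, 203), Rational(1, 2))), -1), Add(-83, Mul(203, Add(-2, Pow(Add(15, 203), Rational(1, 2)))))), 19727), Pow(Add(-43483, 39052), -1)) = Mul(Add(Mul(Pow(65, -1), Pow(Add(-2, Pow(218, Rational(1, 2))), -1), Add(-83, Mul(203, Add(-2, Pow(218, Rational(1, 2)))))), 19727), Pow(-4431, -1)) = Mul(Add(Mul(Rational(1, 65), Pow(Add(-2, Pow(218, Rational(1, 2))), -1), Add(-83, Add(-406, Mul(203, Pow(218, Rational(1, 2)))))), 19727), Rational(-1, 4431)) = Mul(Add(Mul(Rational(1, 65), Pow(Add(-2, Pow(218, Rational(1, 2))), -1), Add(-489, Mul(203, Pow(218, Rational(1, 2))))), 19727), Rational(-1, 4431)) = Mul(Add(19727, Mul(Rational(1, 65), Pow(Add(-2, Pow(218, Rational(1, 2))), -1), Add(-489, Mul(203, Pow(218, Rational(1, 2)))))), Rational(-1, 4431)) = Add(Rational(-19727, 4431), Mul(Rational(-1, 288015), Pow(Add(-2, Pow(218, Rational(1, 2))), -1), Add(-489, Mul(203, Pow(218, Rational(1, 2))))))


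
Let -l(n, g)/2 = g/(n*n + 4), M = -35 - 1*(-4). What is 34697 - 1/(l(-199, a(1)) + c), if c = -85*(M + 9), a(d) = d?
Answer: 2569706551951/74061348 ≈ 34697.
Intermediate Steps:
M = -31 (M = -35 + 4 = -31)
l(n, g) = -2*g/(4 + n²) (l(n, g) = -2*g/(n*n + 4) = -2*g/(n² + 4) = -2*g/(4 + n²))
c = 1870 (c = -85*(-31 + 9) = -85*(-22) = 1870)
34697 - 1/(l(-199, a(1)) + c) = 34697 - 1/(-2*1/(4 + (-199)²) + 1870) = 34697 - 1/(-2*1/(4 + 39601) + 1870) = 34697 - 1/(-2*1/39605 + 1870) = 34697 - 1/(-2*1*1/39605 + 1870) = 34697 - 1/(-2/39605 + 1870) = 34697 - 1/74061348/39605 = 34697 - 1*39605/74061348 = 34697 - 39605/74061348 = 2569706551951/74061348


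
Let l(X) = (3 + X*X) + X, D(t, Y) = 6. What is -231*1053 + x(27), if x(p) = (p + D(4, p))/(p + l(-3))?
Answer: -2918905/12 ≈ -2.4324e+5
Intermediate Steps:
l(X) = 3 + X + X² (l(X) = (3 + X²) + X = 3 + X + X²)
x(p) = (6 + p)/(9 + p) (x(p) = (p + 6)/(p + (3 - 3 + (-3)²)) = (6 + p)/(p + (3 - 3 + 9)) = (6 + p)/(p + 9) = (6 + p)/(9 + p))
-231*1053 + x(27) = -231*1053 + (6 + 27)/(9 + 27) = -243243 + 33/36 = -243243 + (1/36)*33 = -243243 + 11/12 = -2918905/12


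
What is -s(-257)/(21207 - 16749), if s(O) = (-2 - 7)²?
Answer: -27/1486 ≈ -0.018170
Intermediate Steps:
s(O) = 81 (s(O) = (-9)² = 81)
-s(-257)/(21207 - 16749) = -81/(21207 - 16749) = -81/4458 = -1*27/1486 = -27/1486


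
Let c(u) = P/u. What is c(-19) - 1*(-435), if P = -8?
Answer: 8273/19 ≈ 435.42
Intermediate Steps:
c(u) = -8/u
c(-19) - 1*(-435) = -8/(-19) - 1*(-435) = -8*(-1/19) + 435 = 8/19 + 435 = 8273/19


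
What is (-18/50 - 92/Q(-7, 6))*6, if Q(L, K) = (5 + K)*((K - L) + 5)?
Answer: -4082/825 ≈ -4.9479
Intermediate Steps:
Q(L, K) = (5 + K)*(5 + K - L)
(-18/50 - 92/Q(-7, 6))*6 = (-18/50 - 92/(25 + 6² - 5*(-7) + 10*6 - 1*6*(-7)))*6 = (-18*1/50 - 92/(25 + 36 + 35 + 60 + 42))*6 = (-9/25 - 92/198)*6 = (-9/25 - 92*1/198)*6 = (-9/25 - 46/99)*6 = -2041/2475*6 = -4082/825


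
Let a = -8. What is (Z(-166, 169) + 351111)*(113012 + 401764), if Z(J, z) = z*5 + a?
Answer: 181174383648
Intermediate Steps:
Z(J, z) = -8 + 5*z (Z(J, z) = z*5 - 8 = 5*z - 8 = -8 + 5*z)
(Z(-166, 169) + 351111)*(113012 + 401764) = ((-8 + 5*169) + 351111)*(113012 + 401764) = ((-8 + 845) + 351111)*514776 = (837 + 351111)*514776 = 351948*514776 = 181174383648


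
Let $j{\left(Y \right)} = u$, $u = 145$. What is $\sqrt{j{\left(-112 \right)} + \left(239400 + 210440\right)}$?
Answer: $\sqrt{449985} \approx 670.81$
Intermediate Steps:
$j{\left(Y \right)} = 145$
$\sqrt{j{\left(-112 \right)} + \left(239400 + 210440\right)} = \sqrt{145 + \left(239400 + 210440\right)} = \sqrt{145 + 449840} = \sqrt{449985}$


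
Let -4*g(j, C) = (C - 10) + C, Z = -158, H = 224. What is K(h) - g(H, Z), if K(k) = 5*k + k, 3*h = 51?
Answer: 41/2 ≈ 20.500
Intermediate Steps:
h = 17 (h = (⅓)*51 = 17)
g(j, C) = 5/2 - C/2 (g(j, C) = -((C - 10) + C)/4 = -((-10 + C) + C)/4 = -(-10 + 2*C)/4 = 5/2 - C/2)
K(k) = 6*k
K(h) - g(H, Z) = 6*17 - (5/2 - ½*(-158)) = 102 - (5/2 + 79) = 102 - 1*163/2 = 102 - 163/2 = 41/2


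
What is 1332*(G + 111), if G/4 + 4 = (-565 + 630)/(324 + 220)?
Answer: 4324005/34 ≈ 1.2718e+5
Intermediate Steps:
G = -2111/136 (G = -16 + 4*((-565 + 630)/(324 + 220)) = -16 + 4*(65/544) = -16 + 65/136 = -2111/136 ≈ -15.522)
1332*(G + 111) = 1332*(-2111/136 + 111) = 1332*(12985/136) = 4324005/34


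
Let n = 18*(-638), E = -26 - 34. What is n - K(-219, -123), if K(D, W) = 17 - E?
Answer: -11561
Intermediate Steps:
E = -60
K(D, W) = 77 (K(D, W) = 17 - 1*(-60) = 17 + 60 = 77)
n = -11484
n - K(-219, -123) = -11484 - 1*77 = -11484 - 77 = -11561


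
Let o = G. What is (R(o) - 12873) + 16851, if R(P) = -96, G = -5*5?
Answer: 3882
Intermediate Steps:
G = -25
o = -25
(R(o) - 12873) + 16851 = (-96 - 12873) + 16851 = -12969 + 16851 = 3882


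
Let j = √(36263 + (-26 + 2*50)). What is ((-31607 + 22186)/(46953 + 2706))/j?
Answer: -9421*√36337/1804459083 ≈ -0.00099523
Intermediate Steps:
j = √36337 (j = √(36263 + (-26 + 100)) = √(36263 + 74) = √36337 ≈ 190.62)
((-31607 + 22186)/(46953 + 2706))/j = ((-31607 + 22186)/(46953 + 2706))/(√36337) = (-9421/49659)*(√36337/36337) = (-9421*1/49659)*(√36337/36337) = -9421*√36337/1804459083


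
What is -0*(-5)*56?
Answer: 0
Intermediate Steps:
-0*(-5)*56 = -11*0*56 = 0*56 = 0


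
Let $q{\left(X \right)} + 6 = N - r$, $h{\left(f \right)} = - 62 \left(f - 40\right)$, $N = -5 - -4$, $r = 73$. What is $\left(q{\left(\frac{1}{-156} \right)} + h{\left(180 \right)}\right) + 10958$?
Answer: $2198$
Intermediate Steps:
$N = -1$ ($N = -5 + 4 = -1$)
$h{\left(f \right)} = 2480 - 62 f$ ($h{\left(f \right)} = - 62 \left(-40 + f\right) = 2480 - 62 f$)
$q{\left(X \right)} = -80$ ($q{\left(X \right)} = -6 - 74 = -80$)
$\left(q{\left(\frac{1}{-156} \right)} + h{\left(180 \right)}\right) + 10958 = \left(-80 + \left(2480 - 11160\right)\right) + 10958 = \left(-80 - 8680\right) + 10958 = -8760 + 10958 = 2198$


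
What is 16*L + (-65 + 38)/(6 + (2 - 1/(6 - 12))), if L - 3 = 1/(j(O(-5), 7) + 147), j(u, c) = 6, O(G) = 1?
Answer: 335854/7497 ≈ 44.798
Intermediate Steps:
L = 460/153 (L = 3 + 1/(6 + 147) = 3 + 1/153 = 460/153 ≈ 3.0065)
16*L + (-65 + 38)/(6 + (2 - 1/(6 - 12))) = 16*(460/153) + (-65 + 38)/(6 + (2 - 1/(6 - 12))) = 7360/153 - 27/(6 + (2 - 1/(-6))) = 7360/153 - 27/(6 + (2 - 1*(-1/6))) = 7360/153 - 27/(6 + (2 + 1/6)) = 7360/153 - 27/(6 + 13/6) = 7360/153 - 27/49/6 = 7360/153 - 27*6/49 = 7360/153 - 162/49 = 335854/7497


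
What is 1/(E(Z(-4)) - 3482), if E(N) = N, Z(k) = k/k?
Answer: -1/3481 ≈ -0.00028727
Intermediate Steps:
Z(k) = 1
1/(E(Z(-4)) - 3482) = 1/(1 - 3482) = 1/(-3481) = -1/3481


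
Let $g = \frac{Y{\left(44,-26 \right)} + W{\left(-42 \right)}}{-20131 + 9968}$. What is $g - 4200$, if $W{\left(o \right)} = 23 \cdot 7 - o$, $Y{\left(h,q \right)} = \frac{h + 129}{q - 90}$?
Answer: $- \frac{4951436975}{1178908} \approx -4200.0$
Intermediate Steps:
$Y{\left(h,q \right)} = \frac{129 + h}{-90 + q}$
$W{\left(o \right)} = 161 - o$
$g = - \frac{23375}{1178908}$ ($g = \frac{\frac{129 + 44}{-90 - 26} + \left(161 - -42\right)}{-20131 + 9968} = \frac{\frac{1}{-116} \cdot 173 + \left(161 + 42\right)}{-10163} = \left(\left(- \frac{1}{116}\right) 173 + 203\right) \left(- \frac{1}{10163}\right) = \left(- \frac{173}{116} + 203\right) \left(- \frac{1}{10163}\right) = \frac{23375}{116} \left(- \frac{1}{10163}\right) = - \frac{23375}{1178908} \approx -0.019828$)
$g - 4200 = - \frac{23375}{1178908} - 4200 = - \frac{4951436975}{1178908}$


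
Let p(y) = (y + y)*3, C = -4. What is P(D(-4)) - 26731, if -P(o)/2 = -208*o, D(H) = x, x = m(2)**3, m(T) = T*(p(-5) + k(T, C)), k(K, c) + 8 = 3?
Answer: -142714731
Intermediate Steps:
k(K, c) = -5 (k(K, c) = -8 + 3 = -5)
p(y) = 6*y (p(y) = (2*y)*3 = 6*y)
m(T) = -35*T (m(T) = T*(6*(-5) - 5) = T*(-30 - 5) = T*(-35) = -35*T)
x = -343000 (x = (-35*2)**3 = (-70)**3 = -343000)
D(H) = -343000
P(o) = 416*o (P(o) = -(-416)*o = 416*o)
P(D(-4)) - 26731 = 416*(-343000) - 26731 = -142688000 - 26731 = -142714731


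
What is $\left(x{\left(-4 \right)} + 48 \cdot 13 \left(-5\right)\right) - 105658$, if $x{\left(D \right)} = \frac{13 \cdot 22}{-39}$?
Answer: $- \frac{326356}{3} \approx -1.0879 \cdot 10^{5}$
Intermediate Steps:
$x{\left(D \right)} = - \frac{22}{3}$ ($x{\left(D \right)} = 286 \left(- \frac{1}{39}\right) = - \frac{22}{3}$)
$\left(x{\left(-4 \right)} + 48 \cdot 13 \left(-5\right)\right) - 105658 = \left(- \frac{22}{3} + 48 \cdot 13 \left(-5\right)\right) - 105658 = \left(- \frac{22}{3} + 624 \left(-5\right)\right) - 105658 = \left(- \frac{22}{3} - 3120\right) - 105658 = - \frac{9382}{3} - 105658 = - \frac{326356}{3}$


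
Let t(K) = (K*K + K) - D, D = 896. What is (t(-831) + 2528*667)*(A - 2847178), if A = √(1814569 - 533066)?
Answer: -6762076221780 + 2375010*√1281503 ≈ -6.7594e+12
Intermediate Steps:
A = √1281503 ≈ 1132.0
t(K) = -896 + K + K² (t(K) = (K*K + K) - 1*896 = (K² + K) - 896 = (K + K²) - 896 = -896 + K + K²)
(t(-831) + 2528*667)*(A - 2847178) = ((-896 - 831 + (-831)²) + 2528*667)*(√1281503 - 2847178) = ((-896 - 831 + 690561) + 1686176)*(-2847178 + √1281503) = (688834 + 1686176)*(-2847178 + √1281503) = 2375010*(-2847178 + √1281503) = -6762076221780 + 2375010*√1281503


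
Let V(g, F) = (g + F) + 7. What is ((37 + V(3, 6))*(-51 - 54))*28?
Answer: -155820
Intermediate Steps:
V(g, F) = 7 + F + g (V(g, F) = (F + g) + 7 = 7 + F + g)
((37 + V(3, 6))*(-51 - 54))*28 = ((37 + (7 + 6 + 3))*(-51 - 54))*28 = ((37 + 16)*(-105))*28 = (53*(-105))*28 = -5565*28 = -155820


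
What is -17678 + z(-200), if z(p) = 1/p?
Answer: -3535601/200 ≈ -17678.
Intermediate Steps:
-17678 + z(-200) = -17678 + 1/(-200) = -17678 - 1/200 = -3535601/200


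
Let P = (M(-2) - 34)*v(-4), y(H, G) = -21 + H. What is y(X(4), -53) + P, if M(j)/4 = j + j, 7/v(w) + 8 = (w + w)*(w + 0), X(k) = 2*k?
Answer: -331/12 ≈ -27.583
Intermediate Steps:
v(w) = 7/(-8 + 2*w²) (v(w) = 7/(-8 + (w + w)*(w + 0)) = 7/(-8 + (2*w)*w) = 7/(-8 + 2*w²))
M(j) = 8*j (M(j) = 4*(j + j) = 4*(2*j) = 8*j)
P = -175/12 (P = (8*(-2) - 34)*(7/(2*(-4 + (-4)²))) = (-16 - 34)*(7/(2*(-4 + 16))) = -175/12 ≈ -14.583)
y(X(4), -53) + P = (-21 + 2*4) - 175/12 = (-21 + 8) - 175/12 = -13 - 175/12 = -331/12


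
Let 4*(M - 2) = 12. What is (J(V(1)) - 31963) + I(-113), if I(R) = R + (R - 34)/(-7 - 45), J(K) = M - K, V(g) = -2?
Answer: -1667441/52 ≈ -32066.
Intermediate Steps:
M = 5 (M = 2 + (¼)*12 = 2 + 3 = 5)
J(K) = 5 - K
I(R) = 17/26 + 51*R/52 (I(R) = R + (-34 + R)/(-52) = R + (-34 + R)*(-1/52) = R + (17/26 - R/52) = 17/26 + 51*R/52)
(J(V(1)) - 31963) + I(-113) = ((5 - 1*(-2)) - 31963) + (17/26 + (51/52)*(-113)) = ((5 + 2) - 31963) + (17/26 - 5763/52) = (7 - 31963) - 5729/52 = -31956 - 5729/52 = -1667441/52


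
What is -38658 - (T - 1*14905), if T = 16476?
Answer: -40229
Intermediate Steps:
-38658 - (T - 1*14905) = -38658 - (16476 - 1*14905) = -38658 - (16476 - 14905) = -38658 - 1*1571 = -38658 - 1571 = -40229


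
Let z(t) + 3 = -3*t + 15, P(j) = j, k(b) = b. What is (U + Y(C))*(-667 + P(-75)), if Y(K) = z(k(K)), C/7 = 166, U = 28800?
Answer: -18791892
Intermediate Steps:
C = 1162 (C = 7*166 = 1162)
z(t) = 12 - 3*t (z(t) = -3 + (-3*t + 15) = -3 + (15 - 3*t) = 12 - 3*t)
Y(K) = 12 - 3*K
(U + Y(C))*(-667 + P(-75)) = (28800 + (12 - 3*1162))*(-667 - 75) = (28800 + (12 - 3486))*(-742) = (28800 - 3474)*(-742) = 25326*(-742) = -18791892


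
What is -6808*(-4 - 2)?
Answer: 40848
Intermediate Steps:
-6808*(-4 - 2) = -6808*(-6) = 40848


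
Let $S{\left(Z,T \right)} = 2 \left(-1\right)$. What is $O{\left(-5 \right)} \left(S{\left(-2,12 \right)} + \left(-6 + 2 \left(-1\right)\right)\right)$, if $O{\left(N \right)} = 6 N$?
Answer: $300$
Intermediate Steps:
$S{\left(Z,T \right)} = -2$
$O{\left(-5 \right)} \left(S{\left(-2,12 \right)} + \left(-6 + 2 \left(-1\right)\right)\right) = 6 \left(-5\right) \left(-2 + \left(-6 + 2 \left(-1\right)\right)\right) = - 30 \left(-2 - 8\right) = \left(-30\right) \left(-10\right) = 300$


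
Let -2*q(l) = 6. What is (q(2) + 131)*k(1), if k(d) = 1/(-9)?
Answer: -128/9 ≈ -14.222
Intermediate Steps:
k(d) = -⅑
q(l) = -3 (q(l) = -½*6 = -3)
(q(2) + 131)*k(1) = (-3 + 131)*(-⅑) = 128*(-⅑) = -128/9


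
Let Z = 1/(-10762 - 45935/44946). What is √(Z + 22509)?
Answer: 3*√585280751141612431591/483754787 ≈ 150.03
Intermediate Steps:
Z = -44946/483754787 (Z = 1/(-10762 - 45935*1/44946) = 1/(-10762 - 45935/44946) = 1/(-483754787/44946) = -44946/483754787 ≈ -9.2911e-5)
√(Z + 22509) = √(-44946/483754787 + 22509) = √(10888836455637/483754787) = 3*√585280751141612431591/483754787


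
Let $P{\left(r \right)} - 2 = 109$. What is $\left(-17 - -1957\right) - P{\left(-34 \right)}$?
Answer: $1829$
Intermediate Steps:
$P{\left(r \right)} = 111$ ($P{\left(r \right)} = 2 + 109 = 111$)
$\left(-17 - -1957\right) - P{\left(-34 \right)} = \left(-17 - -1957\right) - 111 = \left(-17 + 1957\right) - 111 = 1940 - 111 = 1829$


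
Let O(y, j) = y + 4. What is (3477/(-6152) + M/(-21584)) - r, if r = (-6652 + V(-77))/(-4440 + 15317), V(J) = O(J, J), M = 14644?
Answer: -56451409007/90268745096 ≈ -0.62537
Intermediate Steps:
O(y, j) = 4 + y
V(J) = 4 + J
r = -6725/10877 (r = (-6652 + (4 - 77))/(-4440 + 15317) = (-6652 - 73)/10877 = -6725*1/10877 = -6725/10877 ≈ -0.61828)
(3477/(-6152) + M/(-21584)) - r = (3477/(-6152) + 14644/(-21584)) - 1*(-6725/10877) = (3477*(-1/6152) + 14644*(-1/21584)) + 6725/10877 = (-3477/6152 - 3661/5396) + 6725/10877 = -10321091/8299048 + 6725/10877 = -56451409007/90268745096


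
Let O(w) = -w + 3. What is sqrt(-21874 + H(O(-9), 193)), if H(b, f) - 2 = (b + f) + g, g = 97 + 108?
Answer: 7*I*sqrt(438) ≈ 146.5*I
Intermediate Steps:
g = 205
O(w) = 3 - w
H(b, f) = 207 + b + f (H(b, f) = 2 + ((b + f) + 205) = 2 + (205 + b + f) = 207 + b + f)
sqrt(-21874 + H(O(-9), 193)) = sqrt(-21874 + (207 + (3 - 1*(-9)) + 193)) = sqrt(-21874 + (207 + (3 + 9) + 193)) = sqrt(-21874 + (207 + 12 + 193)) = sqrt(-21874 + 412) = sqrt(-21462) = 7*I*sqrt(438)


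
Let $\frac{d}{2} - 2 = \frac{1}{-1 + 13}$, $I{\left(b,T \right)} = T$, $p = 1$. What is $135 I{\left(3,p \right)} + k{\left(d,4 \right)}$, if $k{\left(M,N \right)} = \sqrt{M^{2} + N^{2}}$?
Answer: $135 + \frac{\sqrt{1201}}{6} \approx 140.78$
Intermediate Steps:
$d = \frac{25}{6}$ ($d = 4 + \frac{2}{-1 + 13} = 4 + \frac{2}{12} = 4 + 2 \cdot \frac{1}{12} = 4 + \frac{1}{6} = \frac{25}{6} \approx 4.1667$)
$135 I{\left(3,p \right)} + k{\left(d,4 \right)} = 135 \cdot 1 + \sqrt{\left(\frac{25}{6}\right)^{2} + 4^{2}} = 135 + \sqrt{\frac{625}{36} + 16} = 135 + \sqrt{\frac{1201}{36}} = 135 + \frac{\sqrt{1201}}{6}$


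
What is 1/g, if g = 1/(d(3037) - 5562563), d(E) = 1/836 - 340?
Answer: -4650586907/836 ≈ -5.5629e+6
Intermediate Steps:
d(E) = -284239/836 (d(E) = 1/836 - 340 = -284239/836)
g = -836/4650586907 (g = 1/(-284239/836 - 5562563) = 1/(-4650586907/836) = -836/4650586907 ≈ -1.7976e-7)
1/g = 1/(-836/4650586907) = -4650586907/836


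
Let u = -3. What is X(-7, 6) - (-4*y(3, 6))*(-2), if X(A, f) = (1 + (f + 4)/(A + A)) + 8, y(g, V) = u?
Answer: 226/7 ≈ 32.286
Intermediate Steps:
y(g, V) = -3
X(A, f) = 9 + (4 + f)/(2*A) (X(A, f) = (1 + (4 + f)/((2*A))) + 8 = (1 + (4 + f)*(1/(2*A))) + 8 = (1 + (4 + f)/(2*A)) + 8 = 9 + (4 + f)/(2*A))
X(-7, 6) - (-4*y(3, 6))*(-2) = (½)*(4 + 6 + 18*(-7))/(-7) - (-4*(-3))*(-2) = (½)*(-⅐)*(4 + 6 - 126) - 12*(-2) = (½)*(-⅐)*(-116) - 1*(-24) = 58/7 + 24 = 226/7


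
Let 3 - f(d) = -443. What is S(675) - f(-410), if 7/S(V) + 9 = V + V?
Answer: -598079/1341 ≈ -445.99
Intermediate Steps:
f(d) = 446 (f(d) = 3 - 1*(-443) = 3 + 443 = 446)
S(V) = 7/(-9 + 2*V) (S(V) = 7/(-9 + (V + V)) = 7/(-9 + 2*V))
S(675) - f(-410) = 7/(-9 + 2*675) - 1*446 = 7/(-9 + 1350) - 446 = 7/1341 - 446 = -598079/1341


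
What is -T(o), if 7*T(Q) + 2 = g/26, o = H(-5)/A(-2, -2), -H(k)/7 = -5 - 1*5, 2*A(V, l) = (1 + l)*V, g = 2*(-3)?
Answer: 29/91 ≈ 0.31868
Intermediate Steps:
g = -6
A(V, l) = V*(1 + l)/2 (A(V, l) = ((1 + l)*V)/2 = (V*(1 + l))/2 = V*(1 + l)/2)
H(k) = 70 (H(k) = -7*(-5 - 1*5) = -7*(-5 - 5) = -7*(-10) = 70)
o = 70 (o = 70/(((1/2)*(-2)*(1 - 2))) = 70/(((1/2)*(-2)*(-1))) = 70/1 = 70*1 = 70)
T(Q) = -29/91 (T(Q) = -2/7 + (-6/26)/7 = -2/7 + (-6*1/26)/7 = -2/7 + (1/7)*(-3/13) = -2/7 - 3/91 = -29/91)
-T(o) = -1*(-29/91) = 29/91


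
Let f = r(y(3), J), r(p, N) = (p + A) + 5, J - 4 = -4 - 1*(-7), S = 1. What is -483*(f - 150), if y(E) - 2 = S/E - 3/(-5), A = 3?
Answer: 335846/5 ≈ 67169.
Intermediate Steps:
y(E) = 13/5 + 1/E (y(E) = 2 + (1/E - 3/(-5)) = 2 + (1/E - 3*(-1/5)) = 2 + (1/E + 3/5) = 2 + (3/5 + 1/E) = 13/5 + 1/E)
J = 7 (J = 4 + (-4 - 1*(-7)) = 4 + (-4 + 7) = 4 + 3 = 7)
r(p, N) = 8 + p (r(p, N) = (p + 3) + 5 = (3 + p) + 5 = 8 + p)
f = 164/15 (f = 8 + (13/5 + 1/3) = 8 + 44/15 = 164/15 ≈ 10.933)
-483*(f - 150) = -483*(164/15 - 150) = -483*(-2086/15) = 335846/5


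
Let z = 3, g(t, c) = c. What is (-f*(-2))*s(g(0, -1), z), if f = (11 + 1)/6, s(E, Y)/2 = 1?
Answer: 8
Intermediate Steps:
s(E, Y) = 2 (s(E, Y) = 2*1 = 2)
f = 2 (f = 12*(⅙) = 2)
(-f*(-2))*s(g(0, -1), z) = (-1*2*(-2))*2 = -2*(-2)*2 = 4*2 = 8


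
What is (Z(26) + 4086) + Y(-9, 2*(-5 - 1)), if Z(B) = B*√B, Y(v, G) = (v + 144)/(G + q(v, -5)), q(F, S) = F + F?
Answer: 8163/2 + 26*√26 ≈ 4214.1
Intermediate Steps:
q(F, S) = 2*F
Y(v, G) = (144 + v)/(G + 2*v) (Y(v, G) = (v + 144)/(G + 2*v) = (144 + v)/(G + 2*v))
Z(B) = B^(3/2)
(Z(26) + 4086) + Y(-9, 2*(-5 - 1)) = (26^(3/2) + 4086) + (144 - 9)/(2*(-5 - 1) + 2*(-9)) = (26*√26 + 4086) + 135/(2*(-6) - 18) = (4086 + 26*√26) + 135/(-12 - 18) = (4086 + 26*√26) + 135/(-30) = (4086 + 26*√26) - 1/30*135 = (4086 + 26*√26) - 9/2 = 8163/2 + 26*√26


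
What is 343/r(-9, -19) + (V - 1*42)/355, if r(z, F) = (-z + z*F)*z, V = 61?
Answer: -18197/115020 ≈ -0.15821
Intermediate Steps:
r(z, F) = z*(-z + F*z) (r(z, F) = (-z + F*z)*z = z*(-z + F*z))
343/r(-9, -19) + (V - 1*42)/355 = 343/(((-9)²*(-1 - 19))) + (61 - 1*42)/355 = 343/((81*(-20))) + (61 - 42)*(1/355) = 343/(-1620) + 19*(1/355) = 343*(-1/1620) + 19/355 = -343/1620 + 19/355 = -18197/115020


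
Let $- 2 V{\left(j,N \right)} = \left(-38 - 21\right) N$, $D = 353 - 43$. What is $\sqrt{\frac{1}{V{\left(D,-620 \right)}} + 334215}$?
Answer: $\frac{\sqrt{111802972063210}}{18290} \approx 578.11$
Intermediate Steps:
$D = 310$
$V{\left(j,N \right)} = \frac{59 N}{2}$ ($V{\left(j,N \right)} = - \frac{\left(-38 - 21\right) N}{2} = - \frac{\left(-59\right) N}{2} = \frac{59 N}{2}$)
$\sqrt{\frac{1}{V{\left(D,-620 \right)}} + 334215} = \sqrt{\frac{1}{\frac{59}{2} \left(-620\right)} + 334215} = \sqrt{\frac{1}{-18290} + 334215} = \sqrt{- \frac{1}{18290} + 334215} = \sqrt{\frac{6112792349}{18290}} = \frac{\sqrt{111802972063210}}{18290}$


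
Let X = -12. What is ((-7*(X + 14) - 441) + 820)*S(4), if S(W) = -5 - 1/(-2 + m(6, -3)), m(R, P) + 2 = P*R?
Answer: -39785/22 ≈ -1808.4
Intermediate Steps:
m(R, P) = -2 + P*R
S(W) = -109/22 (S(W) = -5 - 1/(-2 + (-2 - 3*6)) = -5 - 1/(-2 + (-2 - 18)) = -5 - 1/(-2 - 20) = -5 - 1/(-22) = -5 - 1*(-1/22) = -5 + 1/22 = -109/22)
((-7*(X + 14) - 441) + 820)*S(4) = ((-7*(-12 + 14) - 441) + 820)*(-109/22) = ((-7*2 - 441) + 820)*(-109/22) = ((-14 - 441) + 820)*(-109/22) = (-455 + 820)*(-109/22) = 365*(-109/22) = -39785/22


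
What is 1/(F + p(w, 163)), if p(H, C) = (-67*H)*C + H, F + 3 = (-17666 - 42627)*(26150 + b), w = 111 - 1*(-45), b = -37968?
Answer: 1/710839151 ≈ 1.4068e-9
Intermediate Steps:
w = 156 (w = 111 + 45 = 156)
F = 712542671 (F = -3 + (-17666 - 42627)*(26150 - 37968) = -3 - 60293*(-11818) = -3 + 712542674 = 712542671)
p(H, C) = H - 67*C*H (p(H, C) = -67*C*H + H = H - 67*C*H)
1/(F + p(w, 163)) = 1/(712542671 + 156*(1 - 67*163)) = 1/(712542671 + 156*(1 - 10921)) = 1/(712542671 + 156*(-10920)) = 1/(712542671 - 1703520) = 1/710839151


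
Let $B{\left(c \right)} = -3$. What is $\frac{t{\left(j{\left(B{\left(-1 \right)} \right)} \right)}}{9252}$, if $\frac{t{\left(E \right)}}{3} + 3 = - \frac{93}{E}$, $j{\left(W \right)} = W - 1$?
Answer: $\frac{27}{4112} \approx 0.0065661$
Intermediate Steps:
$j{\left(W \right)} = -1 + W$
$t{\left(E \right)} = -9 - \frac{279}{E}$ ($t{\left(E \right)} = -9 + 3 \left(- \frac{93}{E}\right) = -9 - \frac{279}{E}$)
$\frac{t{\left(j{\left(B{\left(-1 \right)} \right)} \right)}}{9252} = \frac{-9 - \frac{279}{-1 - 3}}{9252} = \left(-9 - \frac{279}{-4}\right) \frac{1}{9252} = \left(-9 - - \frac{279}{4}\right) \frac{1}{9252} = \left(-9 + \frac{279}{4}\right) \frac{1}{9252} = \frac{243}{4} \cdot \frac{1}{9252} = \frac{27}{4112}$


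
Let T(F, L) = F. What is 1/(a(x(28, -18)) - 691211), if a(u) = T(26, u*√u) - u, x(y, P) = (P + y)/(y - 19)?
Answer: -9/6220675 ≈ -1.4468e-6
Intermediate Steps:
x(y, P) = (P + y)/(-19 + y)
a(u) = 26 - u
1/(a(x(28, -18)) - 691211) = 1/((26 - (-18 + 28)/(-19 + 28)) - 691211) = 1/((26 - 10/9) - 691211) = 1/(224/9 - 691211) = 1/(-6220675/9) = -9/6220675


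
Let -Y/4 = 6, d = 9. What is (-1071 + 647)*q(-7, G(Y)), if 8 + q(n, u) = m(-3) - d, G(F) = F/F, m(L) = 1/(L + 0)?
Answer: 22048/3 ≈ 7349.3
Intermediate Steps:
Y = -24 (Y = -4*6 = -24)
m(L) = 1/L
G(F) = 1
q(n, u) = -52/3 (q(n, u) = -8 + (1/(-3) - 1*9) = -8 + (-⅓ - 9) = -8 - 28/3 = -52/3)
(-1071 + 647)*q(-7, G(Y)) = (-1071 + 647)*(-52/3) = -424*(-52/3) = 22048/3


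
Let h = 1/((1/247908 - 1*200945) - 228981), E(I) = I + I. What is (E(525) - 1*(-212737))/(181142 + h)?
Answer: 22785866302504109/19306493817281686 ≈ 1.1802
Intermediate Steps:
E(I) = 2*I
h = -247908/106582094807 (h = 1/((1/247908 - 200945) - 228981) = 1/(-49815873059/247908 - 228981) = 1/(-106582094807/247908) = -247908/106582094807 ≈ -2.3260e-6)
(E(525) - 1*(-212737))/(181142 + h) = (2*525 - 1*(-212737))/(181142 - 247908/106582094807) = (1050 + 212737)/(19306493817281686/106582094807) = 213787*(106582094807/19306493817281686) = 22785866302504109/19306493817281686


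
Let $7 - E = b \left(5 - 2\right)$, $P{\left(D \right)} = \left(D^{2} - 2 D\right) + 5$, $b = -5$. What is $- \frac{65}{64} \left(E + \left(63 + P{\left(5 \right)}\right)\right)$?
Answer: $- \frac{6825}{64} \approx -106.64$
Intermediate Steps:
$P{\left(D \right)} = 5 + D^{2} - 2 D$
$E = 22$ ($E = 7 - - 5 \left(5 - 2\right) = 7 - \left(-5\right) 3 = 7 - -15 = 7 + 15 = 22$)
$- \frac{65}{64} \left(E + \left(63 + P{\left(5 \right)}\right)\right) = - \frac{65}{64} \left(22 + \left(63 + \left(5 + 5^{2} - 10\right)\right)\right) = \left(-65\right) \frac{1}{64} \left(22 + \left(63 + \left(5 + 25 - 10\right)\right)\right) = - \frac{65 \left(22 + \left(63 + 20\right)\right)}{64} = - \frac{65 \left(22 + 83\right)}{64} = \left(- \frac{65}{64}\right) 105 = - \frac{6825}{64}$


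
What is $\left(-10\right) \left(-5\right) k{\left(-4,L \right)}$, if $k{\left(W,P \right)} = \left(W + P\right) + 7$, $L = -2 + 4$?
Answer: $250$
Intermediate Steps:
$L = 2$
$k{\left(W,P \right)} = 7 + P + W$ ($k{\left(W,P \right)} = \left(P + W\right) + 7 = 7 + P + W$)
$\left(-10\right) \left(-5\right) k{\left(-4,L \right)} = \left(-10\right) \left(-5\right) \left(7 + 2 - 4\right) = 50 \cdot 5 = 250$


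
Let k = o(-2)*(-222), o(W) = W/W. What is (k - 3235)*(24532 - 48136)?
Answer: 81599028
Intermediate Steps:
o(W) = 1
k = -222 (k = 1*(-222) = -222)
(k - 3235)*(24532 - 48136) = (-222 - 3235)*(24532 - 48136) = -3457*(-23604) = 81599028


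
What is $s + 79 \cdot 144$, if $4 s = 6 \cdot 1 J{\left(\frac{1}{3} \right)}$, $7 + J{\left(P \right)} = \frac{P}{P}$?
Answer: $11367$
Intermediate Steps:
$J{\left(P \right)} = -6$ ($J{\left(P \right)} = -7 + \frac{P}{P} = -7 + 1 = -6$)
$s = -9$ ($s = \frac{6 \cdot 1 \left(-6\right)}{4} = \frac{6 \left(-6\right)}{4} = \frac{1}{4} \left(-36\right) = -9$)
$s + 79 \cdot 144 = -9 + 79 \cdot 144 = -9 + 11376 = 11367$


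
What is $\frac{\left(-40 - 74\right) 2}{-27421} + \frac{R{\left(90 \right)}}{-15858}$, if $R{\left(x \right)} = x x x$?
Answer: $- \frac{1110349632}{24157901} \approx -45.962$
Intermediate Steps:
$R{\left(x \right)} = x^{3}$ ($R{\left(x \right)} = x^{2} x = x^{3}$)
$\frac{\left(-40 - 74\right) 2}{-27421} + \frac{R{\left(90 \right)}}{-15858} = \frac{\left(-40 - 74\right) 2}{-27421} + \frac{90^{3}}{-15858} = \left(-114\right) 2 \left(- \frac{1}{27421}\right) + 729000 \left(- \frac{1}{15858}\right) = \left(-228\right) \left(- \frac{1}{27421}\right) - \frac{40500}{881} = \frac{228}{27421} - \frac{40500}{881} = - \frac{1110349632}{24157901}$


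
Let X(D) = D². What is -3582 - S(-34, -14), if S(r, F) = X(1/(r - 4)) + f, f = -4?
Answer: -5166633/1444 ≈ -3578.0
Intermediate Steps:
S(r, F) = -4 + (-4 + r)⁻² (S(r, F) = (1/(r - 4))² - 4 = (1/(-4 + r))² - 4 = (-4 + r)⁻² - 4 = -4 + (-4 + r)⁻²)
-3582 - S(-34, -14) = -3582 - (-4 + (-4 - 34)⁻²) = -3582 - (-4 + (-38)⁻²) = -3582 - (-4 + 1/1444) = -3582 - 1*(-5775/1444) = -3582 + 5775/1444 = -5166633/1444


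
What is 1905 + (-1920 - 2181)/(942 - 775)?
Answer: 314034/167 ≈ 1880.4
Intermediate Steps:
1905 + (-1920 - 2181)/(942 - 775) = 1905 - 4101/167 = 314034/167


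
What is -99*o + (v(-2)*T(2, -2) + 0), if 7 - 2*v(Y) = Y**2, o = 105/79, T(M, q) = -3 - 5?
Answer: -11343/79 ≈ -143.58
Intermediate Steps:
T(M, q) = -8
o = 105/79 (o = 105*(1/79) = 105/79 ≈ 1.3291)
v(Y) = 7/2 - Y**2/2
-99*o + (v(-2)*T(2, -2) + 0) = -99*105/79 + ((7/2 - 1/2*(-2)**2)*(-8) + 0) = -10395/79 + ((7/2 - 1/2*4)*(-8) + 0) = -10395/79 + ((7/2 - 2)*(-8) + 0) = -10395/79 + ((3/2)*(-8) + 0) = -10395/79 + (-12 + 0) = -10395/79 - 12 = -11343/79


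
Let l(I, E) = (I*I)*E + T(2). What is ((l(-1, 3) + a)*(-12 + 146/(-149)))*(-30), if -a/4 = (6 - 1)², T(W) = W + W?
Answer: -5395860/149 ≈ -36214.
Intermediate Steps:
T(W) = 2*W
a = -100 (a = -4*(6 - 1)² = -4*5² = -4*25 = -100)
l(I, E) = 4 + E*I² (l(I, E) = (I*I)*E + 2*2 = I²*E + 4 = E*I² + 4 = 4 + E*I²)
((l(-1, 3) + a)*(-12 + 146/(-149)))*(-30) = (((4 + 3*(-1)²) - 100)*(-12 + 146/(-149)))*(-30) = (((4 + 3*1) - 100)*(-12 + 146*(-1/149)))*(-30) = (((4 + 3) - 100)*(-12 - 146/149))*(-30) = ((7 - 100)*(-1934/149))*(-30) = -93*(-1934/149)*(-30) = (179862/149)*(-30) = -5395860/149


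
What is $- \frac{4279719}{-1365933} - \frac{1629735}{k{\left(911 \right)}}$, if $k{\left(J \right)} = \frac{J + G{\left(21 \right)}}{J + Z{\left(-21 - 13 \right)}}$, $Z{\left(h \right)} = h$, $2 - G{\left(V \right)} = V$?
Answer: $- \frac{650764538553929}{406137412} \approx -1.6023 \cdot 10^{6}$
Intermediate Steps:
$G{\left(V \right)} = 2 - V$
$k{\left(J \right)} = \frac{-19 + J}{-34 + J}$ ($k{\left(J \right)} = \frac{J + \left(2 - 21\right)}{J - 34} = \frac{J - 19}{-34 + J} = \frac{-19 + J}{-34 + J}$)
$- \frac{4279719}{-1365933} - \frac{1629735}{k{\left(911 \right)}} = - \frac{4279719}{-1365933} - \frac{1629735}{\frac{1}{-34 + 911} \left(-19 + 911\right)} = \left(-4279719\right) \left(- \frac{1}{1365933}\right) - \frac{1629735}{\frac{1}{877} \cdot 892} = \frac{1426573}{455311} - \frac{1629735}{\frac{1}{877} \cdot 892} = \frac{1426573}{455311} - \frac{1629735}{\frac{892}{877}} = \frac{1426573}{455311} - \frac{1429277595}{892} = - \frac{650764538553929}{406137412}$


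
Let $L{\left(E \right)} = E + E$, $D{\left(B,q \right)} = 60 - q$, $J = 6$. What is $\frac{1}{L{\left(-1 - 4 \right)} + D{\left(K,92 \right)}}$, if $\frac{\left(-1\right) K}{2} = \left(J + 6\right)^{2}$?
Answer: $- \frac{1}{42} \approx -0.02381$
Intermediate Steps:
$K = -288$ ($K = - 2 \left(6 + 6\right)^{2} = - 2 \cdot 12^{2} = \left(-2\right) 144 = -288$)
$L{\left(E \right)} = 2 E$
$\frac{1}{L{\left(-1 - 4 \right)} + D{\left(K,92 \right)}} = \frac{1}{2 \left(-1 - 4\right) + \left(60 - 92\right)} = \frac{1}{2 \left(-5\right) - 32} = \frac{1}{-10 - 32} = \frac{1}{-42} = - \frac{1}{42}$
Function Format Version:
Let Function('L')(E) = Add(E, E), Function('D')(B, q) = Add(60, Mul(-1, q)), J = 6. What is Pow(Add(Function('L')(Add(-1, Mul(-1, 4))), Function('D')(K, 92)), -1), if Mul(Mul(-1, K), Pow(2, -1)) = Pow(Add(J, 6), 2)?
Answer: Rational(-1, 42) ≈ -0.023810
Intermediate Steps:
K = -288 (K = Mul(-2, Pow(Add(6, 6), 2)) = Mul(-2, Pow(12, 2)) = Mul(-2, 144) = -288)
Function('L')(E) = Mul(2, E)
Pow(Add(Function('L')(Add(-1, Mul(-1, 4))), Function('D')(K, 92)), -1) = Pow(Add(Mul(2, Add(-1, Mul(-1, 4))), Add(60, Mul(-1, 92))), -1) = Pow(Add(Mul(2, Add(-1, -4)), Add(60, -92)), -1) = Pow(Add(Mul(2, -5), -32), -1) = Pow(Add(-10, -32), -1) = Pow(-42, -1) = Rational(-1, 42)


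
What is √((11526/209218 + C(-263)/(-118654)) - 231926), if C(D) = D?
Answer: 3*I*√3970175354840746820145418/12412276286 ≈ 481.59*I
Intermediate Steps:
√((11526/209218 + C(-263)/(-118654)) - 231926) = √((11526/209218 - 263/(-118654)) - 231926) = √((11526*(1/209218) - 263*(-1/118654)) - 231926) = √((5763/104609 + 263/118654) - 231926) = √(711315169/12412276286 - 231926) = √(-2878728878591667/12412276286) = 3*I*√3970175354840746820145418/12412276286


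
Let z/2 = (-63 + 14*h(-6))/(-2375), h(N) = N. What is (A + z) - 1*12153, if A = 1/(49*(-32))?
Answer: -45257313383/3724000 ≈ -12153.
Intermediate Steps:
z = 294/2375 (z = 2*((-63 + 14*(-6))/(-2375)) = 2*((-63 - 84)*(-1/2375)) = 2*(-147*(-1/2375)) = 2*(147/2375) = 294/2375 ≈ 0.12379)
A = -1/1568 (A = 1/(-1568) = -1/1568 ≈ -0.00063775)
(A + z) - 1*12153 = (-1/1568 + 294/2375) - 1*12153 = 458617/3724000 - 12153 = -45257313383/3724000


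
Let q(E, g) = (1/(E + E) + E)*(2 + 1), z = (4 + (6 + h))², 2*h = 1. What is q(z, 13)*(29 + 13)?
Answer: 194489/14 ≈ 13892.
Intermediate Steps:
h = ½ (h = (½)*1 = ½ ≈ 0.50000)
z = 441/4 (z = (4 + (6 + ½))² = (4 + 13/2)² = (21/2)² = 441/4 ≈ 110.25)
q(E, g) = 3*E + 3/(2*E) (q(E, g) = (1/(2*E) + E)*3 = (E + 1/(2*E))*3 = 3*E + 3/(2*E))
q(z, 13)*(29 + 13) = (3*(441/4) + 3/(2*(441/4)))*(29 + 13) = (1323/4 + (3/2)*(4/441))*42 = (1323/4 + 2/147)*42 = (194489/588)*42 = 194489/14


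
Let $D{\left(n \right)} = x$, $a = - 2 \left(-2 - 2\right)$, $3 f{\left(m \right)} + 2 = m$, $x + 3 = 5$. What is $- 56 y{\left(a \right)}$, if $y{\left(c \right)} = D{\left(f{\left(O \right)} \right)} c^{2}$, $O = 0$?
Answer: $-7168$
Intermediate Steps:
$x = 2$ ($x = -3 + 5 = 2$)
$f{\left(m \right)} = - \frac{2}{3} + \frac{m}{3}$
$a = 8$ ($a = \left(-2\right) \left(-4\right) = 8$)
$D{\left(n \right)} = 2$
$y{\left(c \right)} = 2 c^{2}$
$- 56 y{\left(a \right)} = - 56 \cdot 2 \cdot 8^{2} = - 56 \cdot 2 \cdot 64 = \left(-56\right) 128 = -7168$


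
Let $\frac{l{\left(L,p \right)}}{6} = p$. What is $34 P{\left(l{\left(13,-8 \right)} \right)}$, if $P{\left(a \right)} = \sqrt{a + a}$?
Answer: $136 i \sqrt{6} \approx 333.13 i$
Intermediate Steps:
$l{\left(L,p \right)} = 6 p$
$P{\left(a \right)} = \sqrt{2} \sqrt{a}$ ($P{\left(a \right)} = \sqrt{2 a} = \sqrt{2} \sqrt{a}$)
$34 P{\left(l{\left(13,-8 \right)} \right)} = 34 \sqrt{2} \sqrt{6 \left(-8\right)} = 34 \sqrt{2} \sqrt{-48} = 34 \sqrt{2} \cdot 4 i \sqrt{3} = 34 \cdot 4 i \sqrt{6} = 136 i \sqrt{6}$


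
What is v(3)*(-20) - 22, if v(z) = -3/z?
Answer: -2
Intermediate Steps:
v(3)*(-20) - 22 = -3/3*(-20) - 22 = -3*⅓*(-20) - 22 = -1*(-20) - 22 = 20 - 22 = -2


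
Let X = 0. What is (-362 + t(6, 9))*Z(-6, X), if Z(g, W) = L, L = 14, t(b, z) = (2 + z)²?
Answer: -3374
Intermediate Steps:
Z(g, W) = 14
(-362 + t(6, 9))*Z(-6, X) = (-362 + (2 + 9)²)*14 = (-362 + 11²)*14 = (-362 + 121)*14 = -241*14 = -3374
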